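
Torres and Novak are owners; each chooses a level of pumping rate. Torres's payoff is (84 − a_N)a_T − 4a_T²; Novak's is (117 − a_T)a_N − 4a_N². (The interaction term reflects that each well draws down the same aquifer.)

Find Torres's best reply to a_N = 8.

9.5

Expanding Torres's payoff: 84a_T − a_Na_T − 4a_T².
∂π/∂a_T = 84 − a_N − 8a_T = 0, so a_T = 10.5 − 0.125a_N.
At a_N = 8: a_T = 10.5 − 0.125·8 = 9.5.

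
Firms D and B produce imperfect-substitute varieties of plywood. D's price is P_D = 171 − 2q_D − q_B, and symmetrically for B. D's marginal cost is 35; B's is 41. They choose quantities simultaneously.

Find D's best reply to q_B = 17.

29.75

Firm D's profit: π = q_D(171 − 2q_D − q_B) − 35q_D.
∂π/∂q_D = 136 − 4q_D − q_B = 0 ⇒ q_D = 34 − 0.25q_B.
At q_B = 17: q_D = 34 − 0.25·17 = 29.75.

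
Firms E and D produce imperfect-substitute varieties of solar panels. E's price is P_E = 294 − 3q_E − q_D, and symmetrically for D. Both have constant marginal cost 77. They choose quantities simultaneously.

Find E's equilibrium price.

170

Firm E's profit: π = q_E(294 − 3q_E − q_D) − 77q_E.
∂π/∂q_E = 217 − 6q_E − q_D = 0 ⇒ q_E = 217/6 − (1/6)q_D.
Setting q_E = q_D in the reaction function: q_E = 217/6 − (1/6)q_E, so q_E = (217/6) / (7/6) = 31.
P_E = 294 − 3·31 − 31 = 170.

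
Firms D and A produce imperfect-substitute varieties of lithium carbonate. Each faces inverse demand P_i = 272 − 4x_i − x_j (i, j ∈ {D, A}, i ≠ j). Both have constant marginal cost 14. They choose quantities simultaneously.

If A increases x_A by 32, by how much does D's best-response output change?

Firm D's profit: π = x_D(272 − 4x_D − x_A) − 14x_D.
∂π/∂x_D = 258 − 8x_D − x_A = 0 ⇒ x_D = 32.25 − 0.125x_A.
The reaction-function slope is −0.125, so a 32-unit rise in x_A moves x_D by −0.125 × 32 = −4. D's best response falls — the actions are strategic substitutes.

-4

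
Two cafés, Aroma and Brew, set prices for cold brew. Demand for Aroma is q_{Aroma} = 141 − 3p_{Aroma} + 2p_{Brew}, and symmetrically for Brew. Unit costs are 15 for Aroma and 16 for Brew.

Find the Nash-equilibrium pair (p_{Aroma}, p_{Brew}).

46.6875, 47.0625

Aroma's profit: π = (p_{Aroma} − 15)(141 − 3p_{Aroma} + 2p_{Brew}).
∂π/∂p_{Aroma} = 186 − 6p_{Aroma} + 2p_{Brew} = 0 ⇒ p_{Aroma} = 31 + (1/3)p_{Brew}.
Similarly p_{Brew} = 31.5 + (1/3)p_{Aroma}.
Solving the two reaction functions simultaneously: (1 − (1/3)(1/3))p_{Aroma} = 31 + (1/3)·31.5, so (8/9)p_{Aroma} = 41.5 and p_{Aroma} = 46.6875.
Then p_{Brew} = 31.5 + (1/3)·46.6875 = 47.0625.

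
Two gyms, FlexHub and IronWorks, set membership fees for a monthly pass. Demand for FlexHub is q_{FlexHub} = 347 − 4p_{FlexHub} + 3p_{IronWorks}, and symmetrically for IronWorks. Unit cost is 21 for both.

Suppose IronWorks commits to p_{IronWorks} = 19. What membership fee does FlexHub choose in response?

61

FlexHub's profit: π = (p_{FlexHub} − 21)(347 − 4p_{FlexHub} + 3p_{IronWorks}).
∂π/∂p_{FlexHub} = 431 − 8p_{FlexHub} + 3p_{IronWorks} = 0 ⇒ p_{FlexHub} = 53.875 + 0.375p_{IronWorks}.
At p_{IronWorks} = 19: p_{FlexHub} = 53.875 + 0.375·19 = 61.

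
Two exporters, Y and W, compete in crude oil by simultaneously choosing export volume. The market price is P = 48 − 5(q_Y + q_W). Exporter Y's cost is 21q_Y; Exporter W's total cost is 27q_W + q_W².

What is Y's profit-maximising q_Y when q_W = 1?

Exporter Y's profit: π = q_Y(48 − 5(q_Y + q_W)) − 21q_Y.
∂π/∂q_Y = 27 − 10q_Y − 5q_W = 0, so q_Y = 2.7 − 0.5q_W.
At q_W = 1: q_Y = 2.7 − 0.5·1 = 2.2.

2.2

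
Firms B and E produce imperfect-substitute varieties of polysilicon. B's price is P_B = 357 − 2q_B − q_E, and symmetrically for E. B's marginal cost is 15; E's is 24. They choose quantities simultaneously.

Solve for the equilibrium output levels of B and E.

69, 66

Firm B's profit: π = q_B(357 − 2q_B − q_E) − 15q_B.
∂π/∂q_B = 342 − 4q_B − q_E = 0 ⇒ q_B = 85.5 − 0.25q_E.
Similarly q_E = 83.25 − 0.25q_B.
Solving the two reaction functions simultaneously: (1 − (−0.25)(−0.25))q_B = 85.5 − 0.25·83.25, so 0.9375q_B = 64.6875 and q_B = 69.
Then q_E = 83.25 − 0.25·69 = 66.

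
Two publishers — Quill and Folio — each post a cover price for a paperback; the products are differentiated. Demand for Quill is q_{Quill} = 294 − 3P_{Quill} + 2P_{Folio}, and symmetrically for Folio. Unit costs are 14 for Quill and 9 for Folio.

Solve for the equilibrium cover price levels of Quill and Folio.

Quill's profit: π = (P_{Quill} − 14)(294 − 3P_{Quill} + 2P_{Folio}).
∂π/∂P_{Quill} = 336 − 6P_{Quill} + 2P_{Folio} = 0 ⇒ P_{Quill} = 56 + (1/3)P_{Folio}.
Similarly P_{Folio} = 53.5 + (1/3)P_{Quill}.
Solving the two reaction functions simultaneously: (1 − (1/3)(1/3))P_{Quill} = 56 + (1/3)·53.5, so (8/9)P_{Quill} = 443/6 and P_{Quill} = 83.0625.
Then P_{Folio} = 53.5 + (1/3)·83.0625 = 81.1875.

83.0625, 81.1875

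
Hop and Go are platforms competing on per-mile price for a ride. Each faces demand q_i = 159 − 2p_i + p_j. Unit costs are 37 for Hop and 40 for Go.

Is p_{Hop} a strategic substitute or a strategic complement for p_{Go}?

Hop's profit: π = (p_{Hop} − 37)(159 − 2p_{Hop} + p_{Go}).
∂π/∂p_{Hop} = 233 − 4p_{Hop} + p_{Go} = 0 ⇒ p_{Hop} = 58.25 + 0.25p_{Go}.
The best-response slope dp_{Hop}/dp_{Go} = 0.25 > 0: the reaction function is upward-sloping, so the choices are strategic complements.

strategic complements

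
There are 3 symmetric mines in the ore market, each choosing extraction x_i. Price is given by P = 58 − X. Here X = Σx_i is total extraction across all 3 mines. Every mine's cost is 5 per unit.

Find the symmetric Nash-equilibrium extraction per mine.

13.25

A representative mine's profit is π_i = x_i(58 − X) − 5x_i, with X = x_i + Σ_{j≠i} x_j.
First-order condition: 53 − 2x_i − Σ_{j≠i} x_j = 0.
With identical mines, set every x_j = x: then 53 − 2x − 2x = 0, i.e. x = 53/4 = 13.25.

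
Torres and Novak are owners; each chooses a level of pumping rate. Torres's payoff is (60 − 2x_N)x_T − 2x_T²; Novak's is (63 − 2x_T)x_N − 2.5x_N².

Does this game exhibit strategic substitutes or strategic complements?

Expanding Torres's payoff: 60x_T − 2x_Nx_T − 2x_T².
∂π/∂x_T = 60 − 2x_N − 4x_T = 0, so x_T = 15 − 0.5x_N.
The best-response slope dx_T/dx_N = −0.5 < 0: the reaction function is downward-sloping, so the choices are strategic substitutes.

strategic substitutes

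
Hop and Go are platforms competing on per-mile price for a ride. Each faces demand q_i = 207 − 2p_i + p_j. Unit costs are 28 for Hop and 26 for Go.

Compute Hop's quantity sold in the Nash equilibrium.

Hop's profit: π = (p_{Hop} − 28)(207 − 2p_{Hop} + p_{Go}).
∂π/∂p_{Hop} = 263 − 4p_{Hop} + p_{Go} = 0 ⇒ p_{Hop} = 65.75 + 0.25p_{Go}.
Similarly p_{Go} = 64.75 + 0.25p_{Hop}.
Plugging p_{Go} into Hop's best response: p_{Hop} = 65.75 + 0.25(64.75 + 0.25p_{Hop}) ⇒ 0.9375p_{Hop} = 81.9375, so p_{Hop} = 87.4.
Then p_{Go} = 64.75 + 0.25·87.4 = 86.6.
q_{Hop} = 207 − 2·87.4 + 86.6 = 118.8.

118.8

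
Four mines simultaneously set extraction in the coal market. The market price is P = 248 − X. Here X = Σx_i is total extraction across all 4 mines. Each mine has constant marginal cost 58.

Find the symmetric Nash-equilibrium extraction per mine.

A representative mine's profit is π_i = x_i(248 − X) − 58x_i, with X = x_i + Σ_{j≠i} x_j.
First-order condition: 190 − 2x_i − Σ_{j≠i} x_j = 0.
With identical mines, set every x_j = x: then 190 − 2x − 3x = 0, i.e. x = 190/5 = 38.

38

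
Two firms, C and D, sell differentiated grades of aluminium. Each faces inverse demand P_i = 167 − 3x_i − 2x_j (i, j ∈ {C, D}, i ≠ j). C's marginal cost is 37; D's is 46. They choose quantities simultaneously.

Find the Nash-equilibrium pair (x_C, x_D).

16.8125, 14.5625

Firm C's profit: π = x_C(167 − 3x_C − 2x_D) − 37x_C.
∂π/∂x_C = 130 − 6x_C − 2x_D = 0 ⇒ x_C = 65/3 − (1/3)x_D.
Similarly x_D = 121/6 − (1/3)x_C.
Substituting the second reaction function into the first: x_C = 65/3 − (1/3)(121/6 − (1/3)x_C), which gives (8/9)x_C = 269/18 ⇒ x_C = 16.8125.
Then x_D = 121/6 − (1/3)·16.8125 = 14.5625.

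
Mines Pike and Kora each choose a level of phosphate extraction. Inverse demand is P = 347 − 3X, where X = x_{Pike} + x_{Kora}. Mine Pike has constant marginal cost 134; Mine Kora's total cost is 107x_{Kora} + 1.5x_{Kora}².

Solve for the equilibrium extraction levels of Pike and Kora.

Mine Pike's profit: π = x_{Pike}(347 − 3(x_{Pike} + x_{Kora})) − 134x_{Pike}.
∂π/∂x_{Pike} = 213 − 6x_{Pike} − 3x_{Kora} = 0, so x_{Pike} = 35.5 − 0.5x_{Kora}.
For Kora: ∂π/∂x_{Kora} = 240 − 9x_{Kora} − 3x_{Pike} = 0 ⇒ x_{Kora} = 80/3 − (1/3)x_{Pike}.
Plugging x_{Kora} into Pike's best response: x_{Pike} = 35.5 − 0.5(80/3 − (1/3)x_{Pike}) ⇒ (5/6)x_{Pike} = 133/6, so x_{Pike} = 26.6.
Then x_{Kora} = 80/3 − (1/3)·26.6 = 17.8.

26.6, 17.8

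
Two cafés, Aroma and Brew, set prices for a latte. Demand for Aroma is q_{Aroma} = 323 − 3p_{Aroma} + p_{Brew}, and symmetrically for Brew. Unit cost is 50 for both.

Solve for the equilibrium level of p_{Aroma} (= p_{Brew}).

Aroma's profit: π = (p_{Aroma} − 50)(323 − 3p_{Aroma} + p_{Brew}).
∂π/∂p_{Aroma} = 473 − 6p_{Aroma} + p_{Brew} = 0 ⇒ p_{Aroma} = 473/6 + (1/6)p_{Brew}.
The game is symmetric, so in equilibrium p_{Brew} = p_{Aroma}: the reaction function gives (5/6)p_{Aroma} = 473/6, hence p_{Aroma} = 94.6.

94.6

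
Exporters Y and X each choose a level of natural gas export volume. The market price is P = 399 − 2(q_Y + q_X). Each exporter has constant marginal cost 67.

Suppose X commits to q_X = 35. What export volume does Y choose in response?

65.5

Exporter Y's profit: π = q_Y(399 − 2(q_Y + q_X)) − 67q_Y.
∂π/∂q_Y = 332 − 4q_Y − 2q_X = 0, so q_Y = 83 − 0.5q_X.
At q_X = 35: q_Y = 83 − 0.5·35 = 65.5.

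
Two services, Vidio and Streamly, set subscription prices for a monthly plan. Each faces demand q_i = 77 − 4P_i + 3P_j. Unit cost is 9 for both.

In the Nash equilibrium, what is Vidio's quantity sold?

54.4

Vidio's profit: π = (P_{Vidio} − 9)(77 − 4P_{Vidio} + 3P_{Streamly}).
∂π/∂P_{Vidio} = 113 − 8P_{Vidio} + 3P_{Streamly} = 0 ⇒ P_{Vidio} = 14.125 + 0.375P_{Streamly}.
By symmetry P_{Streamly} = P_{Vidio}; substituting into the reaction function, 0.625P_{Vidio} = 14.125 and P_{Vidio} = 22.6.
q_{Vidio} = 77 − 4·22.6 + 3·22.6 = 54.4.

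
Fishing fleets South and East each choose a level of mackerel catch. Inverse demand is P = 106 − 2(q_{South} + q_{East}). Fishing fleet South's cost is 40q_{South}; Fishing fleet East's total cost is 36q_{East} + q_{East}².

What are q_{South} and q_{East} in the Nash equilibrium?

12.8, 7.4

Fishing fleet South's profit: π = q_{South}(106 − 2(q_{South} + q_{East})) − 40q_{South}.
∂π/∂q_{South} = 66 − 4q_{South} − 2q_{East} = 0, so q_{South} = 16.5 − 0.5q_{East}.
For East: ∂π/∂q_{East} = 70 − 6q_{East} − 2q_{South} = 0 ⇒ q_{East} = 35/3 − (1/3)q_{South}.
Substituting the second reaction function into the first: q_{South} = 16.5 − 0.5(35/3 − (1/3)q_{South}), which gives (5/6)q_{South} = 32/3 ⇒ q_{South} = 12.8.
Then q_{East} = 35/3 − (1/3)·12.8 = 7.4.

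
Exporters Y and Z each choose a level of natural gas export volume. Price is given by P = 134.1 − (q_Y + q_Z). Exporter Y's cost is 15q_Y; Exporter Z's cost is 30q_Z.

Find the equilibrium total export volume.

74.4

Exporter Y's profit: π = q_Y(134.1 − (q_Y + q_Z)) − 15q_Y.
∂π/∂q_Y = 119.1 − 2q_Y − q_Z = 0, so q_Y = 59.55 − 0.5q_Z.
By the same steps for Z: q_Z = 52.05 − 0.5q_Y.
Plugging q_Z into Y's best response: q_Y = 59.55 − 0.5(52.05 − 0.5q_Y) ⇒ 0.75q_Y = 33.525, so q_Y = 44.7.
Then q_Z = 52.05 − 0.5·44.7 = 29.7.
Total export volume: 44.7 + 29.7 = 74.4.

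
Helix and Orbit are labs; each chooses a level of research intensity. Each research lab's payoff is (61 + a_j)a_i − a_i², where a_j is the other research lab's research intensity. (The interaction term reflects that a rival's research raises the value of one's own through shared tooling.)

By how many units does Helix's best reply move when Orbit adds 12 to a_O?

Helix's payoff is (61 + a_O)a_H − a_H².
∂π/∂a_H = 61 + a_O − 2a_H = 0, so a_H = 30.5 + 0.5a_O.
The reaction-function slope is 0.5, so a 12-unit rise in a_O moves a_H by 0.5 × 12 = 6. Helix's best response rises — the actions are strategic complements.

6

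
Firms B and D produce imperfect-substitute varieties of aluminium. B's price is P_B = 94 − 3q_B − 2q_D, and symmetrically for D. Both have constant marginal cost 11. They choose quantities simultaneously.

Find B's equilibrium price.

42.125

Firm B's profit: π = q_B(94 − 3q_B − 2q_D) − 11q_B.
∂π/∂q_B = 83 − 6q_B − 2q_D = 0 ⇒ q_B = 83/6 − (1/3)q_D.
The game is symmetric, so in equilibrium q_D = q_B: the reaction function gives (4/3)q_B = 83/6, hence q_B = 10.375.
P_B = 94 − 3·10.375 − 2·10.375 = 42.125.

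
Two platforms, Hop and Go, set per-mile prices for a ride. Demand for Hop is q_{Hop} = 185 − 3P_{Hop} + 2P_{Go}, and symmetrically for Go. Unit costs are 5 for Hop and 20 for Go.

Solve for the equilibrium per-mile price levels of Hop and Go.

Hop's profit: π = (P_{Hop} − 5)(185 − 3P_{Hop} + 2P_{Go}).
∂π/∂P_{Hop} = 200 − 6P_{Hop} + 2P_{Go} = 0 ⇒ P_{Hop} = 100/3 + (1/3)P_{Go}.
Similarly P_{Go} = 245/6 + (1/3)P_{Hop}.
Plugging P_{Go} into Hop's best response: P_{Hop} = 100/3 + (1/3)(245/6 + (1/3)P_{Hop}) ⇒ (8/9)P_{Hop} = 845/18, so P_{Hop} = 52.8125.
Then P_{Go} = 245/6 + (1/3)·52.8125 = 58.4375.

52.8125, 58.4375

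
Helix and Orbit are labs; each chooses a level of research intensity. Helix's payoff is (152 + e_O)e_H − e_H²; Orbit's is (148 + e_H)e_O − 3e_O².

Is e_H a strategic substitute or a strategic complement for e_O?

Expanding Helix's payoff: 152e_H + e_Oe_H − e_H².
∂π/∂e_H = 152 + e_O − 2e_H = 0, so e_H = 76 + 0.5e_O.
The best-response slope de_H/de_O = 0.5 > 0: the reaction function is upward-sloping, so the choices are strategic complements.

strategic complements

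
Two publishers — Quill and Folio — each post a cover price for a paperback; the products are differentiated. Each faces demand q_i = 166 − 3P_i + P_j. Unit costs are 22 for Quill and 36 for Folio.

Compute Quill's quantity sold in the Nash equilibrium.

Quill's profit: π = (P_{Quill} − 22)(166 − 3P_{Quill} + P_{Folio}).
∂π/∂P_{Quill} = 232 − 6P_{Quill} + P_{Folio} = 0 ⇒ P_{Quill} = 116/3 + (1/6)P_{Folio}.
Similarly P_{Folio} = 137/3 + (1/6)P_{Quill}.
Substituting the second reaction function into the first: P_{Quill} = 116/3 + (1/6)(137/3 + (1/6)P_{Quill}), which gives (35/36)P_{Quill} = 833/18 ⇒ P_{Quill} = 47.6.
Then P_{Folio} = 137/3 + (1/6)·47.6 = 53.6.
q_{Quill} = 166 − 3·47.6 + 53.6 = 76.8.

76.8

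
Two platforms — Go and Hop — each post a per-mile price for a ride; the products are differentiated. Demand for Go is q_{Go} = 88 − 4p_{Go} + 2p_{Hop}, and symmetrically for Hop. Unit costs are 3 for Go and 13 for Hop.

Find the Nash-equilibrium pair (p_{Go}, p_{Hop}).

18, 22

Go's profit: π = (p_{Go} − 3)(88 − 4p_{Go} + 2p_{Hop}).
∂π/∂p_{Go} = 100 − 8p_{Go} + 2p_{Hop} = 0 ⇒ p_{Go} = 12.5 + 0.25p_{Hop}.
Similarly p_{Hop} = 17.5 + 0.25p_{Go}.
Solving the two reaction functions simultaneously: (1 − (0.25)(0.25))p_{Go} = 12.5 + 0.25·17.5, so 0.9375p_{Go} = 16.875 and p_{Go} = 18.
Then p_{Hop} = 17.5 + 0.25·18 = 22.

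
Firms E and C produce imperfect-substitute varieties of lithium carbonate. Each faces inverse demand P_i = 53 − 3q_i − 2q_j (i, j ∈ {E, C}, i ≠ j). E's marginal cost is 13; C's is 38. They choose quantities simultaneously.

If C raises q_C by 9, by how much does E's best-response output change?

-3

Firm E's profit: π = q_E(53 − 3q_E − 2q_C) − 13q_E.
∂π/∂q_E = 40 − 6q_E − 2q_C = 0 ⇒ q_E = 20/3 − (1/3)q_C.
The reaction-function slope is −1/3, so a 9-unit rise in q_C moves q_E by −1/3 × 9 = −3. E's best response falls — the actions are strategic substitutes.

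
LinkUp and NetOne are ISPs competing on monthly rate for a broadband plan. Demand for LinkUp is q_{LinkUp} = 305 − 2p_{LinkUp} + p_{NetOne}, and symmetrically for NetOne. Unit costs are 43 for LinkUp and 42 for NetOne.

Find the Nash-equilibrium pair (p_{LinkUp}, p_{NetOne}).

130.2, 129.8

LinkUp's profit: π = (p_{LinkUp} − 43)(305 − 2p_{LinkUp} + p_{NetOne}).
∂π/∂p_{LinkUp} = 391 − 4p_{LinkUp} + p_{NetOne} = 0 ⇒ p_{LinkUp} = 97.75 + 0.25p_{NetOne}.
Similarly p_{NetOne} = 97.25 + 0.25p_{LinkUp}.
Solving the two reaction functions simultaneously: (1 − (0.25)(0.25))p_{LinkUp} = 97.75 + 0.25·97.25, so 0.9375p_{LinkUp} = 122.0625 and p_{LinkUp} = 130.2.
Then p_{NetOne} = 97.25 + 0.25·130.2 = 129.8.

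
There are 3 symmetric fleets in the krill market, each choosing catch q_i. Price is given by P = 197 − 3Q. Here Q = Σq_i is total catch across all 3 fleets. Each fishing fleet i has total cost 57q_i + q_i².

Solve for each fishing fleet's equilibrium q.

A representative fishing fleet's profit is π_i = q_i(197 − 3Q) − 57q_i − q_i², with Q = q_i + Σ_{j≠i} q_j.
First-order condition: 140 − 8q_i − 3Σ_{j≠i} q_j = 0.
In a symmetric equilibrium every fishing fleet chooses the same q, so Σ_{j≠i} q_j = 2q. The condition becomes 140 − 14q = 0, giving q = 140/14 = 10.

10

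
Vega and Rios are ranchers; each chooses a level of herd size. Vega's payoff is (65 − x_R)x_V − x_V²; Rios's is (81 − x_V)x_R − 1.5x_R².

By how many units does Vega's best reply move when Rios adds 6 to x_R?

Expanding Vega's payoff: 65x_V − x_Rx_V − x_V².
∂π/∂x_V = 65 − x_R − 2x_V = 0, so x_V = 32.5 − 0.5x_R.
The reaction-function slope is −0.5, so a 6-unit rise in x_R moves x_V by −0.5 × 6 = −3. Vega's best response falls — the actions are strategic substitutes.

-3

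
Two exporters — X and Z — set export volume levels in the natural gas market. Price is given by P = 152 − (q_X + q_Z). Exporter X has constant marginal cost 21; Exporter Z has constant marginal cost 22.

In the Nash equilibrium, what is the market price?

Exporter X's profit: π = q_X(152 − (q_X + q_Z)) − 21q_X.
∂π/∂q_X = 131 − 2q_X − q_Z = 0, so q_X = 65.5 − 0.5q_Z.
By the same steps for Z: q_Z = 65 − 0.5q_X.
Plugging q_Z into X's best response: q_X = 65.5 − 0.5(65 − 0.5q_X) ⇒ 0.75q_X = 33, so q_X = 44.
Then q_Z = 65 − 0.5·44 = 43.
Equilibrium price: P = 152 − 87 = 65.

65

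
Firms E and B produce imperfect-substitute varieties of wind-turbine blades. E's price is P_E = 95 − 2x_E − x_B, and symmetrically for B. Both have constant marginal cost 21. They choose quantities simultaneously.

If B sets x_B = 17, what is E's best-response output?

Firm E's profit: π = x_E(95 − 2x_E − x_B) − 21x_E.
∂π/∂x_E = 74 − 4x_E − x_B = 0 ⇒ x_E = 18.5 − 0.25x_B.
At x_B = 17: x_E = 18.5 − 0.25·17 = 14.25.

14.25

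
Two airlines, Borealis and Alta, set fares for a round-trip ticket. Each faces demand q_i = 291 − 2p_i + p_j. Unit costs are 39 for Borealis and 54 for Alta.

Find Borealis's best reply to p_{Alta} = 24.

Borealis's profit: π = (p_{Borealis} − 39)(291 − 2p_{Borealis} + p_{Alta}).
∂π/∂p_{Borealis} = 369 − 4p_{Borealis} + p_{Alta} = 0 ⇒ p_{Borealis} = 92.25 + 0.25p_{Alta}.
At p_{Alta} = 24: p_{Borealis} = 92.25 + 0.25·24 = 98.25.

98.25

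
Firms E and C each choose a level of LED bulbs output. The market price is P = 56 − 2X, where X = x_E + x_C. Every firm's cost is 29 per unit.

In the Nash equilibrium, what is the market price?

38

Firm E's profit: π = x_E(56 − 2(x_E + x_C)) − 29x_E.
∂π/∂x_E = 27 − 4x_E − 2x_C = 0, so x_E = 6.75 − 0.5x_C.
By symmetry x_C = x_E; substituting into the reaction function, 1.5x_E = 6.75 and x_E = 4.5.
Equilibrium price: P = 56 − 2·9 = 38.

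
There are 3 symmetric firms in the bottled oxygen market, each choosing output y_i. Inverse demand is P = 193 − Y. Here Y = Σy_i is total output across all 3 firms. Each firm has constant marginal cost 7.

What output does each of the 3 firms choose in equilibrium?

A representative firm's profit is π_i = y_i(193 − Y) − 7y_i, with Y = y_i + Σ_{j≠i} y_j.
First-order condition: 186 − 2y_i − Σ_{j≠i} y_j = 0.
With identical firms, set every y_j = y: then 186 − 2y − 2y = 0, i.e. y = 186/4 = 46.5.

46.5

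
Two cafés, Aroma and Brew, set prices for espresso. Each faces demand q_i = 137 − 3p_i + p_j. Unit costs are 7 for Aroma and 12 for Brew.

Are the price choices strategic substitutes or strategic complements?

Aroma's profit: π = (p_{Aroma} − 7)(137 − 3p_{Aroma} + p_{Brew}).
∂π/∂p_{Aroma} = 158 − 6p_{Aroma} + p_{Brew} = 0 ⇒ p_{Aroma} = 79/3 + (1/6)p_{Brew}.
The best-response slope dp_{Aroma}/dp_{Brew} = 1/6 > 0: the reaction function is upward-sloping, so the choices are strategic complements.

strategic complements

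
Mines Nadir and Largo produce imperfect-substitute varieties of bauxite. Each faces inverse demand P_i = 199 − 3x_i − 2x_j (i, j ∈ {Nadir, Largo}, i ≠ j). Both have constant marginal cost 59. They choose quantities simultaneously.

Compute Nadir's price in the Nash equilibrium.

Mine Nadir's profit: π = x_{Nadir}(199 − 3x_{Nadir} − 2x_{Largo}) − 59x_{Nadir}.
∂π/∂x_{Nadir} = 140 − 6x_{Nadir} − 2x_{Largo} = 0 ⇒ x_{Nadir} = 70/3 − (1/3)x_{Largo}.
The game is symmetric, so in equilibrium x_{Largo} = x_{Nadir}: the reaction function gives (4/3)x_{Nadir} = 70/3, hence x_{Nadir} = 17.5.
P_{Nadir} = 199 − 3·17.5 − 2·17.5 = 111.5.

111.5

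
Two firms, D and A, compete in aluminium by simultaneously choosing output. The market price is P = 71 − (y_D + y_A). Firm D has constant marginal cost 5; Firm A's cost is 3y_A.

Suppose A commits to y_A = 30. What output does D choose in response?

Firm D's profit: π = y_D(71 − (y_D + y_A)) − 5y_D.
∂π/∂y_D = 66 − 2y_D − y_A = 0, so y_D = 33 − 0.5y_A.
At y_A = 30: y_D = 33 − 0.5·30 = 18.

18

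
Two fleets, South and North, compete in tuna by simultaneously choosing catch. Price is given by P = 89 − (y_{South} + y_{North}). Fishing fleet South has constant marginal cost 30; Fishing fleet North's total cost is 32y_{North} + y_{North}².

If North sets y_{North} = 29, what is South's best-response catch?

15

Fishing fleet South's profit: π = y_{South}(89 − (y_{South} + y_{North})) − 30y_{South}.
∂π/∂y_{South} = 59 − 2y_{South} − y_{North} = 0, so y_{South} = 29.5 − 0.5y_{North}.
At y_{North} = 29: y_{South} = 29.5 − 0.5·29 = 15.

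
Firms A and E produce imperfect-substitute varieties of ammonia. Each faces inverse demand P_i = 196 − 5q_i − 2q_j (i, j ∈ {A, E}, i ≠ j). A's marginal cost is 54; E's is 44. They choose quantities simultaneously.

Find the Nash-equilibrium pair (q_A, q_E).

11.625, 12.875

Firm A's profit: π = q_A(196 − 5q_A − 2q_E) − 54q_A.
∂π/∂q_A = 142 − 10q_A − 2q_E = 0 ⇒ q_A = 14.2 − 0.2q_E.
Similarly q_E = 15.2 − 0.2q_A.
Solving the two reaction functions simultaneously: (1 − (−0.2)(−0.2))q_A = 14.2 − 0.2·15.2, so 0.96q_A = 11.16 and q_A = 11.625.
Then q_E = 15.2 − 0.2·11.625 = 12.875.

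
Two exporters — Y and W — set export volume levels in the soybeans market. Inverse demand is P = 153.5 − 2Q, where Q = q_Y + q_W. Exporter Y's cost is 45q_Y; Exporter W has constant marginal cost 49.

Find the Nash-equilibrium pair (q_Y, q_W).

Exporter Y's profit: π = q_Y(153.5 − 2(q_Y + q_W)) − 45q_Y.
∂π/∂q_Y = 108.5 − 4q_Y − 2q_W = 0, so q_Y = 27.125 − 0.5q_W.
By the same steps for W: q_W = 26.125 − 0.5q_Y.
Substituting the second reaction function into the first: q_Y = 27.125 − 0.5(26.125 − 0.5q_Y), which gives 0.75q_Y = 14.0625 ⇒ q_Y = 18.75.
Then q_W = 26.125 − 0.5·18.75 = 16.75.

18.75, 16.75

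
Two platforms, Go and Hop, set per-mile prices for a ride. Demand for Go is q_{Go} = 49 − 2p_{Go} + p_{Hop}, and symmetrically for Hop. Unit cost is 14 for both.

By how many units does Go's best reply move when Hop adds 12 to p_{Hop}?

Go's profit: π = (p_{Go} − 14)(49 − 2p_{Go} + p_{Hop}).
∂π/∂p_{Go} = 77 − 4p_{Go} + p_{Hop} = 0 ⇒ p_{Go} = 19.25 + 0.25p_{Hop}.
The reaction-function slope is 0.25, so a 12-unit rise in p_{Hop} moves p_{Go} by 0.25 × 12 = 3. Go's best response rises — the actions are strategic complements.

3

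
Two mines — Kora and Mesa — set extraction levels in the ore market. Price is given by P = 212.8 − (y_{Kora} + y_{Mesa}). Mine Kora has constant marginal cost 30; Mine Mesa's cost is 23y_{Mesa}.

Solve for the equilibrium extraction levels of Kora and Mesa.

Mine Kora's profit: π = y_{Kora}(212.8 − (y_{Kora} + y_{Mesa})) − 30y_{Kora}.
∂π/∂y_{Kora} = 182.8 − 2y_{Kora} − y_{Mesa} = 0, so y_{Kora} = 91.4 − 0.5y_{Mesa}.
By the same steps for Mesa: y_{Mesa} = 94.9 − 0.5y_{Kora}.
Solving the two reaction functions simultaneously: (1 − (−0.5)(−0.5))y_{Kora} = 91.4 − 0.5·94.9, so 0.75y_{Kora} = 43.95 and y_{Kora} = 58.6.
Then y_{Mesa} = 94.9 − 0.5·58.6 = 65.6.

58.6, 65.6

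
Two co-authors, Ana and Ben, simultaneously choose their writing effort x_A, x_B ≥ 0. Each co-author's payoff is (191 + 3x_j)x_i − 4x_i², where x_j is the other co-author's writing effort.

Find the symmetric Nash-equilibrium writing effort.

38.2

Ana's payoff is (191 + 3x_B)x_A − 4x_A².
∂π/∂x_A = 191 + 3x_B − 8x_A = 0, so x_A = 23.875 + 0.375x_B.
Setting x_A = x_B in the reaction function: x_A = 23.875 + 0.375x_A, so x_A = 23.875 / 0.625 = 38.2.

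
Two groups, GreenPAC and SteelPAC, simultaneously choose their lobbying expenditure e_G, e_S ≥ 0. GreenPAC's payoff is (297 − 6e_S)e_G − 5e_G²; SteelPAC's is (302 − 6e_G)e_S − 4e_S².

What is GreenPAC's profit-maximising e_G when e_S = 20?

17.7

Expanding GreenPAC's payoff: 297e_G − 6e_Se_G − 5e_G².
∂π/∂e_G = 297 − 6e_S − 10e_G = 0, so e_G = 29.7 − 0.6e_S.
At e_S = 20: e_G = 29.7 − 0.6·20 = 17.7.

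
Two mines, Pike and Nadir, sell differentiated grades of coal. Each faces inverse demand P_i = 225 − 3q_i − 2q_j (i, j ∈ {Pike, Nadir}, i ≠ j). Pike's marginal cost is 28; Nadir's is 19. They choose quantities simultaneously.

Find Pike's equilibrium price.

100.1875

Mine Pike's profit: π = q_{Pike}(225 − 3q_{Pike} − 2q_{Nadir}) − 28q_{Pike}.
∂π/∂q_{Pike} = 197 − 6q_{Pike} − 2q_{Nadir} = 0 ⇒ q_{Pike} = 197/6 − (1/3)q_{Nadir}.
Similarly q_{Nadir} = 103/3 − (1/3)q_{Pike}.
Solving the two reaction functions simultaneously: (1 − (−1/3)(−1/3))q_{Pike} = 197/6 − (1/3)·(103/3), so (8/9)q_{Pike} = 385/18 and q_{Pike} = 24.0625.
Then q_{Nadir} = 103/3 − (1/3)·24.0625 = 26.3125.
P_{Pike} = 225 − 3·24.0625 − 2·26.3125 = 100.1875.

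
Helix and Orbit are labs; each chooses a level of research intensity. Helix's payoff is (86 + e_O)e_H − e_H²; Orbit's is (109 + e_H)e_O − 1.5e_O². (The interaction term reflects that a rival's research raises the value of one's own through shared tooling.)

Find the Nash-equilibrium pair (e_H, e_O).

73.4, 60.8

Expanding Helix's payoff: 86e_H + e_Oe_H − e_H².
∂π/∂e_H = 86 + e_O − 2e_H = 0, so e_H = 43 + 0.5e_O.
Likewise for Orbit: e_O = 109/3 + (1/3)e_H.
Substituting the second reaction function into the first: e_H = 43 + 0.5(109/3 + (1/3)e_H), which gives (5/6)e_H = 367/6 ⇒ e_H = 73.4.
Then e_O = 109/3 + (1/3)·73.4 = 60.8.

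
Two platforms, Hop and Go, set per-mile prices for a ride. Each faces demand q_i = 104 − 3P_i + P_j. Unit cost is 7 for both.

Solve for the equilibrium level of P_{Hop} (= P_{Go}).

Hop's profit: π = (P_{Hop} − 7)(104 − 3P_{Hop} + P_{Go}).
∂π/∂P_{Hop} = 125 − 6P_{Hop} + P_{Go} = 0 ⇒ P_{Hop} = 125/6 + (1/6)P_{Go}.
The game is symmetric, so in equilibrium P_{Go} = P_{Hop}: the reaction function gives (5/6)P_{Hop} = 125/6, hence P_{Hop} = 25.

25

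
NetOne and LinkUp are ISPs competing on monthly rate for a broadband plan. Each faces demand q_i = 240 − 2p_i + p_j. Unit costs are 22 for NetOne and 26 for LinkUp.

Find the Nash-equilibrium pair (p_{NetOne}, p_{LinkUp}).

NetOne's profit: π = (p_{NetOne} − 22)(240 − 2p_{NetOne} + p_{LinkUp}).
∂π/∂p_{NetOne} = 284 − 4p_{NetOne} + p_{LinkUp} = 0 ⇒ p_{NetOne} = 71 + 0.25p_{LinkUp}.
Similarly p_{LinkUp} = 73 + 0.25p_{NetOne}.
Plugging p_{LinkUp} into NetOne's best response: p_{NetOne} = 71 + 0.25(73 + 0.25p_{NetOne}) ⇒ 0.9375p_{NetOne} = 89.25, so p_{NetOne} = 95.2.
Then p_{LinkUp} = 73 + 0.25·95.2 = 96.8.

95.2, 96.8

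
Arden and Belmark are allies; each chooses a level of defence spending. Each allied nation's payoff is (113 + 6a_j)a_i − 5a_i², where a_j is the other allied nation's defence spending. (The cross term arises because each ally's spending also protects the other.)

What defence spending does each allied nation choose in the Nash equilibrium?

Arden's payoff is (113 + 6a_B)a_A − 5a_A².
∂π/∂a_A = 113 + 6a_B − 10a_A = 0, so a_A = 11.3 + 0.6a_B.
Setting a_A = a_B in the reaction function: a_A = 11.3 + 0.6a_A, so a_A = 11.3 / 0.4 = 28.25.

28.25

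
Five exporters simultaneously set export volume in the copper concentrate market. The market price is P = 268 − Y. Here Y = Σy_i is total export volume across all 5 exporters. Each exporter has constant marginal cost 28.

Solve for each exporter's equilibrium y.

A representative exporter's profit is π_i = y_i(268 − Y) − 28y_i, with Y = y_i + Σ_{j≠i} y_j.
First-order condition: 240 − 2y_i − Σ_{j≠i} y_j = 0.
In a symmetric equilibrium every exporter chooses the same y, so Σ_{j≠i} y_j = 4y. The condition becomes 240 − 6y = 0, giving y = 240/6 = 40.

40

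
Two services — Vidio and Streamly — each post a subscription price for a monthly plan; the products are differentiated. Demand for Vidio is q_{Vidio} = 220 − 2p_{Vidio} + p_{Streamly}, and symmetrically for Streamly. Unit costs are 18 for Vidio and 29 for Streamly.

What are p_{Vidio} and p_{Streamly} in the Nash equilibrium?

86.8, 91.2

Vidio's profit: π = (p_{Vidio} − 18)(220 − 2p_{Vidio} + p_{Streamly}).
∂π/∂p_{Vidio} = 256 − 4p_{Vidio} + p_{Streamly} = 0 ⇒ p_{Vidio} = 64 + 0.25p_{Streamly}.
Similarly p_{Streamly} = 69.5 + 0.25p_{Vidio}.
Plugging p_{Streamly} into Vidio's best response: p_{Vidio} = 64 + 0.25(69.5 + 0.25p_{Vidio}) ⇒ 0.9375p_{Vidio} = 81.375, so p_{Vidio} = 86.8.
Then p_{Streamly} = 69.5 + 0.25·86.8 = 91.2.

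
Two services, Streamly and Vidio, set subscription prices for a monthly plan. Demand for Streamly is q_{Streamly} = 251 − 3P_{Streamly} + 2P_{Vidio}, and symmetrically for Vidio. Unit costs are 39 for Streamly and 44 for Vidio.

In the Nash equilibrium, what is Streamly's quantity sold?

161.8125

Streamly's profit: π = (P_{Streamly} − 39)(251 − 3P_{Streamly} + 2P_{Vidio}).
∂π/∂P_{Streamly} = 368 − 6P_{Streamly} + 2P_{Vidio} = 0 ⇒ P_{Streamly} = 184/3 + (1/3)P_{Vidio}.
Similarly P_{Vidio} = 383/6 + (1/3)P_{Streamly}.
Plugging P_{Vidio} into Streamly's best response: P_{Streamly} = 184/3 + (1/3)(383/6 + (1/3)P_{Streamly}) ⇒ (8/9)P_{Streamly} = 1487/18, so P_{Streamly} = 92.9375.
Then P_{Vidio} = 383/6 + (1/3)·92.9375 = 94.8125.
q_{Streamly} = 251 − 3·92.9375 + 2·94.8125 = 161.8125.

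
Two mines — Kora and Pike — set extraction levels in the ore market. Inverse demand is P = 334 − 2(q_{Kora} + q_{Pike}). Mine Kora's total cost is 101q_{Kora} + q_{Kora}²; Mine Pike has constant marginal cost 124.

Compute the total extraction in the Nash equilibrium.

Mine Kora's profit: π = q_{Kora}(334 − 2(q_{Kora} + q_{Pike})) − 101q_{Kora} − q_{Kora}².
∂π/∂q_{Kora} = 233 − 6q_{Kora} − 2q_{Pike} = 0, so q_{Kora} = 233/6 − (1/3)q_{Pike}.
For Pike: ∂π/∂q_{Pike} = 210 − 4q_{Pike} − 2q_{Kora} = 0 ⇒ q_{Pike} = 52.5 − 0.5q_{Kora}.
Plugging q_{Pike} into Kora's best response: q_{Kora} = 233/6 − (1/3)(52.5 − 0.5q_{Kora}) ⇒ (5/6)q_{Kora} = 64/3, so q_{Kora} = 25.6.
Then q_{Pike} = 52.5 − 0.5·25.6 = 39.7.
Total extraction: 25.6 + 39.7 = 65.3.

65.3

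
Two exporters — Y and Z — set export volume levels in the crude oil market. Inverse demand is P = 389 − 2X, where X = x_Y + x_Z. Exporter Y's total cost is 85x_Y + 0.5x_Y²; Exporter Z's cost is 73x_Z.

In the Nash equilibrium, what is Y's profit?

Exporter Y's profit: π = x_Y(389 − 2(x_Y + x_Z)) − 85x_Y − 0.5x_Y².
∂π/∂x_Y = 304 − 5x_Y − 2x_Z = 0, so x_Y = 60.8 − 0.4x_Z.
For Z: ∂π/∂x_Z = 316 − 4x_Z − 2x_Y = 0 ⇒ x_Z = 79 − 0.5x_Y.
Plugging x_Z into Y's best response: x_Y = 60.8 − 0.4(79 − 0.5x_Y) ⇒ 0.8x_Y = 29.2, so x_Y = 36.5.
Then x_Z = 79 − 0.5·36.5 = 60.75.
Price P = 389 − 2·97.25 = 194.5.
Y's profit: (194.5 − 85)·36.5 − 0.5(36.5)² = 3330.625.

3330.625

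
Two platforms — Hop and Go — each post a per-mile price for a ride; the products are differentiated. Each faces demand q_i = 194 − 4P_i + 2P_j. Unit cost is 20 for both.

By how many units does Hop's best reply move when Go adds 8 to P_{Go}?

Hop's profit: π = (P_{Hop} − 20)(194 − 4P_{Hop} + 2P_{Go}).
∂π/∂P_{Hop} = 274 − 8P_{Hop} + 2P_{Go} = 0 ⇒ P_{Hop} = 34.25 + 0.25P_{Go}.
The reaction-function slope is 0.25, so an 8-unit rise in P_{Go} moves P_{Hop} by 0.25 × 8 = 2. Hop's best response rises — the actions are strategic complements.

2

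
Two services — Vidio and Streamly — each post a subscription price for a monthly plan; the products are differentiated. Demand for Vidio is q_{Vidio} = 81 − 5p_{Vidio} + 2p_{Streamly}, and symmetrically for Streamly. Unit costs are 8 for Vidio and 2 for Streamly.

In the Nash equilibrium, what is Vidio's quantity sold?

32.5

Vidio's profit: π = (p_{Vidio} − 8)(81 − 5p_{Vidio} + 2p_{Streamly}).
∂π/∂p_{Vidio} = 121 − 10p_{Vidio} + 2p_{Streamly} = 0 ⇒ p_{Vidio} = 12.1 + 0.2p_{Streamly}.
Similarly p_{Streamly} = 9.1 + 0.2p_{Vidio}.
Solving the two reaction functions simultaneously: (1 − (0.2)(0.2))p_{Vidio} = 12.1 + 0.2·9.1, so 0.96p_{Vidio} = 13.92 and p_{Vidio} = 14.5.
Then p_{Streamly} = 9.1 + 0.2·14.5 = 12.
q_{Vidio} = 81 − 5·14.5 + 2·12 = 32.5.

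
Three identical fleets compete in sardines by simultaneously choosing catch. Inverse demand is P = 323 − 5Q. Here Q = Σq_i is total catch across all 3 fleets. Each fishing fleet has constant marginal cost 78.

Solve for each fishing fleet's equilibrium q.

12.25

A representative fishing fleet's profit is π_i = q_i(323 − 5Q) − 78q_i, with Q = q_i + Σ_{j≠i} q_j.
First-order condition: 245 − 10q_i − 5Σ_{j≠i} q_j = 0.
In a symmetric equilibrium every fishing fleet chooses the same q, so Σ_{j≠i} q_j = 2q. The condition becomes 245 − 20q = 0, giving q = 245/20 = 12.25.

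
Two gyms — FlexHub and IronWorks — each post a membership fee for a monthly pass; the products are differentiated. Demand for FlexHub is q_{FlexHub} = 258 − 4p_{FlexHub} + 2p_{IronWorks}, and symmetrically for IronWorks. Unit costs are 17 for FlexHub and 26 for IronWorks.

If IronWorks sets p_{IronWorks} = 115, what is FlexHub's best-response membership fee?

69.5

FlexHub's profit: π = (p_{FlexHub} − 17)(258 − 4p_{FlexHub} + 2p_{IronWorks}).
∂π/∂p_{FlexHub} = 326 − 8p_{FlexHub} + 2p_{IronWorks} = 0 ⇒ p_{FlexHub} = 40.75 + 0.25p_{IronWorks}.
At p_{IronWorks} = 115: p_{FlexHub} = 40.75 + 0.25·115 = 69.5.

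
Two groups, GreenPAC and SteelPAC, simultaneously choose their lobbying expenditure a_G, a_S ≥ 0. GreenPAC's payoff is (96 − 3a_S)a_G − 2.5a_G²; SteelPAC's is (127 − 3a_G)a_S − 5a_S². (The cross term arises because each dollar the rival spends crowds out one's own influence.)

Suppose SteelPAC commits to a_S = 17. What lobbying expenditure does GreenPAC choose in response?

Expanding GreenPAC's payoff: 96a_G − 3a_Sa_G − 2.5a_G².
∂π/∂a_G = 96 − 3a_S − 5a_G = 0, so a_G = 19.2 − 0.6a_S.
At a_S = 17: a_G = 19.2 − 0.6·17 = 9.

9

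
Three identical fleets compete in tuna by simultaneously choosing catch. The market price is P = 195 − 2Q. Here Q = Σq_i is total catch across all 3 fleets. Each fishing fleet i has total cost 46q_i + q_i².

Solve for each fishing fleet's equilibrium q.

14.9

A representative fishing fleet's profit is π_i = q_i(195 − 2Q) − 46q_i − q_i², with Q = q_i + Σ_{j≠i} q_j.
First-order condition: 149 − 6q_i − 2Σ_{j≠i} q_j = 0.
In a symmetric equilibrium every fishing fleet chooses the same q, so Σ_{j≠i} q_j = 2q. The condition becomes 149 − 10q = 0, giving q = 149/10 = 14.9.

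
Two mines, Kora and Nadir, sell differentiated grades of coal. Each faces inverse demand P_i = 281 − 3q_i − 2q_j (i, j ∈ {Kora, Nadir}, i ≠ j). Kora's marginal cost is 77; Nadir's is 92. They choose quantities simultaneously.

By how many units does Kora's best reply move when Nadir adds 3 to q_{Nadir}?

Mine Kora's profit: π = q_{Kora}(281 − 3q_{Kora} − 2q_{Nadir}) − 77q_{Kora}.
∂π/∂q_{Kora} = 204 − 6q_{Kora} − 2q_{Nadir} = 0 ⇒ q_{Kora} = 34 − (1/3)q_{Nadir}.
The reaction-function slope is −1/3, so a 3-unit rise in q_{Nadir} moves q_{Kora} by −1/3 × 3 = −1. Kora's best response falls — the actions are strategic substitutes.

-1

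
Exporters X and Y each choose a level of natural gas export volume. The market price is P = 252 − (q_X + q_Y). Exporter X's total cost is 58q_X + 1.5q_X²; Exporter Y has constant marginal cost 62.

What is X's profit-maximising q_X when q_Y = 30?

32.8

Exporter X's profit: π = q_X(252 − (q_X + q_Y)) − 58q_X − 1.5q_X².
∂π/∂q_X = 194 − 5q_X − q_Y = 0, so q_X = 38.8 − 0.2q_Y.
At q_Y = 30: q_X = 38.8 − 0.2·30 = 32.8.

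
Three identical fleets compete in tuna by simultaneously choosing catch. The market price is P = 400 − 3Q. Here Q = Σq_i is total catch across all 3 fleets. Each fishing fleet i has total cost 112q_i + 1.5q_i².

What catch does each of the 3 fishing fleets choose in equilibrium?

19.2

A representative fishing fleet's profit is π_i = q_i(400 − 3Q) − 112q_i − 1.5q_i², with Q = q_i + Σ_{j≠i} q_j.
First-order condition: 288 − 9q_i − 3Σ_{j≠i} q_j = 0.
With identical fishing fleets, set every q_j = q: then 288 − 9q − 6q = 0, i.e. q = 288/15 = 19.2.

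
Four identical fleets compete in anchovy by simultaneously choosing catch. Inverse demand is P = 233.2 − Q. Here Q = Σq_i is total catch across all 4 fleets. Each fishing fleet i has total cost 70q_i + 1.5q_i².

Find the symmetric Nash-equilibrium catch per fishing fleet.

A representative fishing fleet's profit is π_i = q_i(233.2 − Q) − 70q_i − 1.5q_i², with Q = q_i + Σ_{j≠i} q_j.
First-order condition: 163.2 − 5q_i − Σ_{j≠i} q_j = 0.
Imposing symmetry (q_j = q for all j) turns Σ_{j≠i} q_j into 3q, so 163.2 = 8q and q = 20.4.

20.4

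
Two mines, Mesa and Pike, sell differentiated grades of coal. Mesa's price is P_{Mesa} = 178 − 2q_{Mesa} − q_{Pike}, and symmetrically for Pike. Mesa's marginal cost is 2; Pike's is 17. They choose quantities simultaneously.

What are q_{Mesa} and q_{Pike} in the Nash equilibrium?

Mine Mesa's profit: π = q_{Mesa}(178 − 2q_{Mesa} − q_{Pike}) − 2q_{Mesa}.
∂π/∂q_{Mesa} = 176 − 4q_{Mesa} − q_{Pike} = 0 ⇒ q_{Mesa} = 44 − 0.25q_{Pike}.
Similarly q_{Pike} = 40.25 − 0.25q_{Mesa}.
Plugging q_{Pike} into Mesa's best response: q_{Mesa} = 44 − 0.25(40.25 − 0.25q_{Mesa}) ⇒ 0.9375q_{Mesa} = 33.9375, so q_{Mesa} = 36.2.
Then q_{Pike} = 40.25 − 0.25·36.2 = 31.2.

36.2, 31.2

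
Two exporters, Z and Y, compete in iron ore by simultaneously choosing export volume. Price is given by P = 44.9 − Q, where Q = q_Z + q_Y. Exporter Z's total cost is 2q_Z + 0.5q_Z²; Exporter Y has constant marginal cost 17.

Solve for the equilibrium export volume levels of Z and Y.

Exporter Z's profit: π = q_Z(44.9 − (q_Z + q_Y)) − 2q_Z − 0.5q_Z².
∂π/∂q_Z = 42.9 − 3q_Z − q_Y = 0, so q_Z = 14.3 − (1/3)q_Y.
For Y: ∂π/∂q_Y = 27.9 − 2q_Y − q_Z = 0 ⇒ q_Y = 13.95 − 0.5q_Z.
Substituting the second reaction function into the first: q_Z = 14.3 − (1/3)(13.95 − 0.5q_Z), which gives (5/6)q_Z = 9.65 ⇒ q_Z = 11.58.
Then q_Y = 13.95 − 0.5·11.58 = 8.16.

11.58, 8.16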